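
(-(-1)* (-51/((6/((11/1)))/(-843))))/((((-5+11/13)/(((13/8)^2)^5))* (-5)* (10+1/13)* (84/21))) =1224244478931009107/101275328839680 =12088.28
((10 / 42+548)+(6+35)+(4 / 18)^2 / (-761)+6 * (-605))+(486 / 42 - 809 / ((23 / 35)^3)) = -30869458622738 / 5249902329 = -5880.01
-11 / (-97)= 11 / 97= 0.11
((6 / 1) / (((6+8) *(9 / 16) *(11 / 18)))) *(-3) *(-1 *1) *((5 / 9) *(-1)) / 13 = -160 / 1001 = -0.16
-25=-25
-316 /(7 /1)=-316 /7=-45.14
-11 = -11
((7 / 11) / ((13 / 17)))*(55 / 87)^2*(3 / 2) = 32725 / 65598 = 0.50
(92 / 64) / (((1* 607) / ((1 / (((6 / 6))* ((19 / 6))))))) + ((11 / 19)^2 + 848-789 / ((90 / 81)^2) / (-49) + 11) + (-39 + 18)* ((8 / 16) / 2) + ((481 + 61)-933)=476.13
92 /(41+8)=92 /49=1.88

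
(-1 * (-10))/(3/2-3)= -20/3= -6.67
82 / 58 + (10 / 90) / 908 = 335081 / 236988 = 1.41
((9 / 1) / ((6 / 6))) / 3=3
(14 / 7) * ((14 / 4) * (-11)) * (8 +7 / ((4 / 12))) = -2233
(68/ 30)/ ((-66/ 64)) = -1088/ 495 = -2.20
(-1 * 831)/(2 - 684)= 831/682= 1.22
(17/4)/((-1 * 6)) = -17/24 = -0.71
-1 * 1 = -1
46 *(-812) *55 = -2054360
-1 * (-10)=10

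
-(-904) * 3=2712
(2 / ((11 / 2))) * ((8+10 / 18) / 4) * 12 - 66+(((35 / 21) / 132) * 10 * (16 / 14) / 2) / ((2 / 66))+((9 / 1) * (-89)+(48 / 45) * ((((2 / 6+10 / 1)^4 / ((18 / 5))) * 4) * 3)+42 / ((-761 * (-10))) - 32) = 769907174588 / 19416915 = 39651.36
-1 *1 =-1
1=1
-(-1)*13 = 13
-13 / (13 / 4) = -4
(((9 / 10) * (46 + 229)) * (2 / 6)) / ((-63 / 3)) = -55 / 14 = -3.93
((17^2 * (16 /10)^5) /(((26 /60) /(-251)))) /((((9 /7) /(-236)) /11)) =86388159807488 /24375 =3544129633.13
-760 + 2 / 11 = -8358 / 11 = -759.82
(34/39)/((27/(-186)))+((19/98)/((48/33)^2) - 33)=-342672859/8805888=-38.91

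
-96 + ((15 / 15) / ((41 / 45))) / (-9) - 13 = -4474 / 41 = -109.12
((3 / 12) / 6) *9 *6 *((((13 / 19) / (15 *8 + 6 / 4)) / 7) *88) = 572 / 3591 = 0.16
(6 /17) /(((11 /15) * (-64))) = -45 /5984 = -0.01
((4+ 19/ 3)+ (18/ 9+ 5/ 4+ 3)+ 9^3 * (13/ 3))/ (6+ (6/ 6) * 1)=453.65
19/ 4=4.75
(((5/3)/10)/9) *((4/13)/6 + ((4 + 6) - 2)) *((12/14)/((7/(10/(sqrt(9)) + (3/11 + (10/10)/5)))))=197192/2837835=0.07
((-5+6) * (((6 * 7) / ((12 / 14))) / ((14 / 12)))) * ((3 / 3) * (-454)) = -19068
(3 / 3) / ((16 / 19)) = 19 / 16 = 1.19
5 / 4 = 1.25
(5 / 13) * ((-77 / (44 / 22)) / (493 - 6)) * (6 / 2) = -1155 / 12662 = -0.09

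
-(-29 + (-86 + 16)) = 99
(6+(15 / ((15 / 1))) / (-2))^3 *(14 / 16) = 9317 / 64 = 145.58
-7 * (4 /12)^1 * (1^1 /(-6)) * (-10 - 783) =-5551 /18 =-308.39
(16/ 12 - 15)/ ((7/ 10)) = -410/ 21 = -19.52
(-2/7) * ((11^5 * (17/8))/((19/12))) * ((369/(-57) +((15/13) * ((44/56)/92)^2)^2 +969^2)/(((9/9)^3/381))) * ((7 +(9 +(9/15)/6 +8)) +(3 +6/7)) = -2674509345429627712667328244768257/4330119059075031040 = -617652611612239.87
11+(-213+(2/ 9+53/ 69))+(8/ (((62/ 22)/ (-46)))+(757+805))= 7895539/ 6417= 1230.41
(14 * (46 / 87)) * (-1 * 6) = -1288 / 29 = -44.41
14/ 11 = 1.27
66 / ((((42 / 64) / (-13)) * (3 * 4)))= -2288 / 21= -108.95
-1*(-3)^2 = -9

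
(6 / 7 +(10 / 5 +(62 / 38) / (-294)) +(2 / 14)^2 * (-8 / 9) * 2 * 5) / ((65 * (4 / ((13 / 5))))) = 44747 / 1675800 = 0.03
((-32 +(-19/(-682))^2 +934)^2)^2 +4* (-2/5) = 154907571859982910262257225750017797/234015703553000785306880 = 661953747154.83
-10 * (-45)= 450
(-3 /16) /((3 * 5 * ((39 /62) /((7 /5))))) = -217 /7800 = -0.03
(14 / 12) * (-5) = -35 / 6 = -5.83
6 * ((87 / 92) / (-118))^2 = 22707 / 58926368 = 0.00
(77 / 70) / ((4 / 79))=869 / 40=21.72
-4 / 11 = -0.36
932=932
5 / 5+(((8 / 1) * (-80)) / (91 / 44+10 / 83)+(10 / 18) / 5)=-20955590 / 71937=-291.30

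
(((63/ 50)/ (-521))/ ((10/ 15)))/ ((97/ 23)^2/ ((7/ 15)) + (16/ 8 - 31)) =-699867/ 1758270800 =-0.00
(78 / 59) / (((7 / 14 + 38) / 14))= 312 / 649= 0.48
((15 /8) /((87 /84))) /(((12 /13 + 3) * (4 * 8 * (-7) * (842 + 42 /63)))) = -195 /79763456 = -0.00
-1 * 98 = -98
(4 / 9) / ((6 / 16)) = 32 / 27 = 1.19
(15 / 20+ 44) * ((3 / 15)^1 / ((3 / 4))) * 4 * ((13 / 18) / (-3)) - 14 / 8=-21451 / 1620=-13.24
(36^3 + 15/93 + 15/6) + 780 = 2941197/62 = 47438.66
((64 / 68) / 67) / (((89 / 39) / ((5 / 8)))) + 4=405874 / 101371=4.00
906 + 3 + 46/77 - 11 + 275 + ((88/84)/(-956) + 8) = 130469501/110418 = 1181.60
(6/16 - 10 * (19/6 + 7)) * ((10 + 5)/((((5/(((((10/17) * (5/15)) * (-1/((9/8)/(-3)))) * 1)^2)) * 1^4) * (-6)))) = 57200/4131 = 13.85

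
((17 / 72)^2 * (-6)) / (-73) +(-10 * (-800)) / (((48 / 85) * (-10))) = -89351711 / 63072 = -1416.66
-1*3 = -3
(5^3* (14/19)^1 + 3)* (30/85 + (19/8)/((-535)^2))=24826595261/739605400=33.57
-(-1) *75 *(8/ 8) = 75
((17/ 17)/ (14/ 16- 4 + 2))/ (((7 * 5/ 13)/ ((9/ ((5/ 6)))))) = -624/ 175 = -3.57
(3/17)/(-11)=-3/187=-0.02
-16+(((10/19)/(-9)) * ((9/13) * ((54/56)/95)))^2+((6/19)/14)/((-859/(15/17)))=-1008602109058865/63037541196812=-16.00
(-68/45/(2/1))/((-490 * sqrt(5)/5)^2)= -0.00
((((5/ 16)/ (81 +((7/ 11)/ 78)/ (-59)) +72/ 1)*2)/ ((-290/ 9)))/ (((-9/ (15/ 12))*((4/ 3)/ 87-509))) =-4251496599/ 3486171628000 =-0.00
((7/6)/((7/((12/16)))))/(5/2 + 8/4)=1/36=0.03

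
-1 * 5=-5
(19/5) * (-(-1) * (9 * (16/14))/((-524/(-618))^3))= 5045120559/78683185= 64.12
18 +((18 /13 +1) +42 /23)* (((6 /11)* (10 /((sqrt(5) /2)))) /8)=3777* sqrt(5) /3289 +18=20.57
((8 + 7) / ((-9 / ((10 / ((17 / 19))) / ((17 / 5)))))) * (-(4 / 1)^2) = 76000 / 867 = 87.66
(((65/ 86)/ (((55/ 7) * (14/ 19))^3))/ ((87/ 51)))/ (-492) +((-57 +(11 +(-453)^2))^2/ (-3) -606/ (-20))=-4582963825173433019359/ 326640177600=-14030618826.03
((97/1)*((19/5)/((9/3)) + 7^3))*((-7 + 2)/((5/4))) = -2003632/15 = -133575.47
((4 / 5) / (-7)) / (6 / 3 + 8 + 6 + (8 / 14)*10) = -1 / 190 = -0.01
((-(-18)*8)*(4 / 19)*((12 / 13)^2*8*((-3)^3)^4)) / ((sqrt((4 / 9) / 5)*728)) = 66119763456*sqrt(5) / 292201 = 505981.45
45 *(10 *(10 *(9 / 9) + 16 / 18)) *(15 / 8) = 18375 / 2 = 9187.50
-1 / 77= -0.01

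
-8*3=-24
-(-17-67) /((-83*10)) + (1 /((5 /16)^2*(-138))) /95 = -1387174 /13601625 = -0.10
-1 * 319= -319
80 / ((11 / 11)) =80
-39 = -39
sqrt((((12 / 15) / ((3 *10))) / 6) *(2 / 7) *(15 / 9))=sqrt(210) / 315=0.05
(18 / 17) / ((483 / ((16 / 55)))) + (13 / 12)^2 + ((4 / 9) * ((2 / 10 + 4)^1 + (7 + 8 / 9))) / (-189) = 6035636461 / 5267520720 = 1.15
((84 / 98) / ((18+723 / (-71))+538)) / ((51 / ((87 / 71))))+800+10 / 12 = 22158772679 / 27669642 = 800.83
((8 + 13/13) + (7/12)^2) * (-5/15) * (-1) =1345/432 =3.11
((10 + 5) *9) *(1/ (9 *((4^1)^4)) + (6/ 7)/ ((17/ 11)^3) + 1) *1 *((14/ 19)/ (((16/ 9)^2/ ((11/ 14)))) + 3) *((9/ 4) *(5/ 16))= 1020762052323975/ 2740679868416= 372.45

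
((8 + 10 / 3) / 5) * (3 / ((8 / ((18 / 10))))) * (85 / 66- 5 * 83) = -278511 / 440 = -632.98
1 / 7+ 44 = 309 / 7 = 44.14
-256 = -256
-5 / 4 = -1.25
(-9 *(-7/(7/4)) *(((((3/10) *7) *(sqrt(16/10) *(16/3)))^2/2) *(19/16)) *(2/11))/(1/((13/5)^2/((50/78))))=7068926592/859375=8225.66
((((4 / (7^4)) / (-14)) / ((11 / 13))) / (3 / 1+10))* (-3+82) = -158 / 184877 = -0.00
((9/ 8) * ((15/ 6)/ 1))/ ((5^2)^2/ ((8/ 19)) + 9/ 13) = 585/ 308894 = 0.00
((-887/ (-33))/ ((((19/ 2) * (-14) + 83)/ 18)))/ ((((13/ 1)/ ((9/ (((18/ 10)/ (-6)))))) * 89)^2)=-95796/ 14725139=-0.01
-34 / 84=-17 / 42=-0.40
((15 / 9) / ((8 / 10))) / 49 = 25 / 588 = 0.04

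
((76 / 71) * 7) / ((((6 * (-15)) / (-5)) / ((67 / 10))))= 8911 / 3195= 2.79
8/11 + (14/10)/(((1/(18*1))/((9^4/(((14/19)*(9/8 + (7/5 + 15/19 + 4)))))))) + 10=625508198/20383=30687.74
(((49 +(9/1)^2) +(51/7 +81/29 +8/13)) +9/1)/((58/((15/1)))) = 5925645/153062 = 38.71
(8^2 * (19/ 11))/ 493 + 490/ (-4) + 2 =-120.28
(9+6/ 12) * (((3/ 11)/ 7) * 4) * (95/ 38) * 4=1140/ 77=14.81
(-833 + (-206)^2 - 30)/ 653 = 41573/ 653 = 63.66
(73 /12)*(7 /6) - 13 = -5.90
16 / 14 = 8 / 7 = 1.14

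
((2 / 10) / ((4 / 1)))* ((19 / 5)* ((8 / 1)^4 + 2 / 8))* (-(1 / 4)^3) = -62263 / 5120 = -12.16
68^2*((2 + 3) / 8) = 2890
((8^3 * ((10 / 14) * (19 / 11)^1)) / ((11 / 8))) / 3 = 389120 / 2541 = 153.14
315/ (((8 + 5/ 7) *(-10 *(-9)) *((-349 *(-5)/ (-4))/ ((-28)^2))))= -76832/ 106445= -0.72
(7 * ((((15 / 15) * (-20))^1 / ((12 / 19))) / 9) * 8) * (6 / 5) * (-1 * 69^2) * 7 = 7879984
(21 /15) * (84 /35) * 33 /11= 252 /25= 10.08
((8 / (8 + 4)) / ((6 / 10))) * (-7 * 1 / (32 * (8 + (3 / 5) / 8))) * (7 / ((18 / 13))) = -15925 / 104652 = -0.15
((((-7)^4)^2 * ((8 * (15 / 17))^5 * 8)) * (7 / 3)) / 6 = 446278610534400000 / 1419857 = 314312364227.10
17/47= 0.36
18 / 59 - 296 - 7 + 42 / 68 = -302.08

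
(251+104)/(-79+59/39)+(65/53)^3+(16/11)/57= -764817391801/282091246338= -2.71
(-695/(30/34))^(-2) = 9/5583769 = 0.00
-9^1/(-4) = 2.25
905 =905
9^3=729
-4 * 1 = -4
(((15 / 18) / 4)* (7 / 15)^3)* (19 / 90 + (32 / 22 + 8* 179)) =30.35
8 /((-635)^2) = 8 /403225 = 0.00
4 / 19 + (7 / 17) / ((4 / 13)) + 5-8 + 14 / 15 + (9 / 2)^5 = 1844.76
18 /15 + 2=16 /5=3.20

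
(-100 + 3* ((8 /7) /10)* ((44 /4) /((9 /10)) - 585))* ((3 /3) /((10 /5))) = -3112 /21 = -148.19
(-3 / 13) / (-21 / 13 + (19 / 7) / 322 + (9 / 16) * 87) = -54096 / 11095037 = -0.00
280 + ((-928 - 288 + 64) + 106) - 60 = -826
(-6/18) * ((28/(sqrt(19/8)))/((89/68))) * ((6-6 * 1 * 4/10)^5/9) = -266499072 * sqrt(38)/5284375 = -310.88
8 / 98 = 4 / 49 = 0.08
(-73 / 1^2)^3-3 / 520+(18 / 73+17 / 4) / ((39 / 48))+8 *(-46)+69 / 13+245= -14771343059 / 37960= -389129.16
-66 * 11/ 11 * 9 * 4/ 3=-792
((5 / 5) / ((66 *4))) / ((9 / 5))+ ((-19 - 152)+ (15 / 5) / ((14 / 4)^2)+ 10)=-18715507 / 116424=-160.75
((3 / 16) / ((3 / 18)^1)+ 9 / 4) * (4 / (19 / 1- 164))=-0.09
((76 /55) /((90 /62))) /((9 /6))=4712 /7425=0.63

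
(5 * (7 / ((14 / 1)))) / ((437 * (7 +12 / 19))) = 1 / 1334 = 0.00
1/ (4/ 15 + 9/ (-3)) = -15/ 41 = -0.37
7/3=2.33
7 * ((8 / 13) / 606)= 28 / 3939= 0.01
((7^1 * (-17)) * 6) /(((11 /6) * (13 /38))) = -162792 /143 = -1138.41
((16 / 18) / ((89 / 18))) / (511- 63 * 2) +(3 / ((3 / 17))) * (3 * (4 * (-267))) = -1866346004 / 34265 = -54468.00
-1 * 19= -19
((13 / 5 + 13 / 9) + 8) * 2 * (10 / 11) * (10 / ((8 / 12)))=10840 / 33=328.48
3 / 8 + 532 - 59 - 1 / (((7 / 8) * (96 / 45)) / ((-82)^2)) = -175211 / 56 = -3128.77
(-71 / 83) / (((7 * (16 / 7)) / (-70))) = 2485 / 664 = 3.74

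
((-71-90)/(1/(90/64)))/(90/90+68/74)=-268065/2272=-117.99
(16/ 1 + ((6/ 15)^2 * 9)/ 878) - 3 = 142693/ 10975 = 13.00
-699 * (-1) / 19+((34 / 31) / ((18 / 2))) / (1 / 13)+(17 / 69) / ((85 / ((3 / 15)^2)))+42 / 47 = 28127171174 / 716297625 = 39.27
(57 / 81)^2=361 / 729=0.50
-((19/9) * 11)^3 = -9129329/729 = -12523.09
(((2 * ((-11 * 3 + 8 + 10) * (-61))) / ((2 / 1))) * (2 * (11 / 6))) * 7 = 23485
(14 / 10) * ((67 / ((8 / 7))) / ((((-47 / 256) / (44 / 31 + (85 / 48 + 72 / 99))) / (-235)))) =421018486 / 1023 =411552.77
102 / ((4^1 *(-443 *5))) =-51 / 4430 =-0.01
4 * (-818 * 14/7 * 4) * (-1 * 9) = 235584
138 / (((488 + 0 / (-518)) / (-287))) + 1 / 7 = -138377 / 1708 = -81.02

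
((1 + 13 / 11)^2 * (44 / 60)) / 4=48 / 55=0.87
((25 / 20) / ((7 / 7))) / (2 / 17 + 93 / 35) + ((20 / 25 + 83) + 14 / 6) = 86.58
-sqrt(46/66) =-0.83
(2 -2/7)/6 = 2/7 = 0.29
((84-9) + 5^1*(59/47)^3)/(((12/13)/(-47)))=-28644265/6627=-4322.36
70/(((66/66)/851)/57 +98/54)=3055941/79229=38.57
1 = 1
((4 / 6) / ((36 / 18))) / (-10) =-1 / 30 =-0.03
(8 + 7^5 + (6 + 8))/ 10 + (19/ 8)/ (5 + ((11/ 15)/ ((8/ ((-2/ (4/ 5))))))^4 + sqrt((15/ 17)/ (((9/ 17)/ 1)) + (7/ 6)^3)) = 1683.25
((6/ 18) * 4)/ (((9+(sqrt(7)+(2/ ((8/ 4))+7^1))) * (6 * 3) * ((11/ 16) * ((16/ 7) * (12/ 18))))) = 119/ 27918 -7 * sqrt(7)/ 27918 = 0.00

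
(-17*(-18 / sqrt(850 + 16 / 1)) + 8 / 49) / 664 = 1 / 4067 + 153*sqrt(866) / 287512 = 0.02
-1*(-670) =670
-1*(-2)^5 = 32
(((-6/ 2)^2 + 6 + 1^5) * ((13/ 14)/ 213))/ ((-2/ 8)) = -416/ 1491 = -0.28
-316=-316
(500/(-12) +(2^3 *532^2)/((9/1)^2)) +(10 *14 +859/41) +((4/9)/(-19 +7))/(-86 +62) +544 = 28616.27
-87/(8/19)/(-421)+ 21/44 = 0.97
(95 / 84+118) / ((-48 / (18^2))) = -90063 / 112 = -804.13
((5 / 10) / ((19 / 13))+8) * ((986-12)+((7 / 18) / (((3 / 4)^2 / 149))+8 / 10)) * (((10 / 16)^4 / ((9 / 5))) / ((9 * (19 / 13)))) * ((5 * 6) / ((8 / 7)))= 19675186496875 / 12935282688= 1521.05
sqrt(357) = 18.89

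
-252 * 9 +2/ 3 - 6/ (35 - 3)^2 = -3482633/ 1536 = -2267.34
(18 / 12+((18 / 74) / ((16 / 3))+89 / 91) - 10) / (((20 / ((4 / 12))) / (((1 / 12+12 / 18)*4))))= -402767 / 1077440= -0.37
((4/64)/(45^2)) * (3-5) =-1/16200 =-0.00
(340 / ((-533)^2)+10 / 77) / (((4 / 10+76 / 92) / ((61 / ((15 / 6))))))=2681666140 / 1028118091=2.61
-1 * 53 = -53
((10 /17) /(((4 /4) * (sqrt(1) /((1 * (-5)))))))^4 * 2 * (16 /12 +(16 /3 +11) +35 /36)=2096875000 /751689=2789.55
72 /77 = 0.94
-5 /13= -0.38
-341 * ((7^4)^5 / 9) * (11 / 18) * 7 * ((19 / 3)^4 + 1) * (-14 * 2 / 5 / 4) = 956220832449661423589466599 / 32805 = 29148630771213577917679.21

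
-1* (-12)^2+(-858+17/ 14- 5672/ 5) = -149463/ 70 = -2135.19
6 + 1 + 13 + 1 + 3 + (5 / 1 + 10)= 39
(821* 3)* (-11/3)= -9031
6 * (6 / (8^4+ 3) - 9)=-221310 / 4099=-53.99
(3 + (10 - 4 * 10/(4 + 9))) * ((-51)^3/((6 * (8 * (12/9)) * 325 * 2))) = -17111979/540800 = -31.64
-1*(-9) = 9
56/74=28/37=0.76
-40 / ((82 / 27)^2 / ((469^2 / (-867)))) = 1100.24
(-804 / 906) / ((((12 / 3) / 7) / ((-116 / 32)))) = 13601 / 2416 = 5.63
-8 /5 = -1.60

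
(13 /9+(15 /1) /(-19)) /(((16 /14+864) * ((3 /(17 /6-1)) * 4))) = 539 /4660092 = 0.00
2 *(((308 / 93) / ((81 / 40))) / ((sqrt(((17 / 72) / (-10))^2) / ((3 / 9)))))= 1971200 / 42687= 46.18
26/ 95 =0.27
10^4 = 10000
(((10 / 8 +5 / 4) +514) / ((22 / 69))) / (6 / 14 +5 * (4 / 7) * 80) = 71277 / 10076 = 7.07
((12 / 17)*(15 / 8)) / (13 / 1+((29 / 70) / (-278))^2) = 8520561000 / 83690857897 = 0.10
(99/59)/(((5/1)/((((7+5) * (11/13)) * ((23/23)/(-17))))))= -0.20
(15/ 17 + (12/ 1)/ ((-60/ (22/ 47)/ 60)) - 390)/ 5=-78.95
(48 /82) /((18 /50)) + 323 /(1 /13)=516677 /123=4200.63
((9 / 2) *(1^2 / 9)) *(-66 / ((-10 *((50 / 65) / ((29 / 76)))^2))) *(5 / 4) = 4690257 / 4620800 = 1.02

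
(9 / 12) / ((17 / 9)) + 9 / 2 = 4.90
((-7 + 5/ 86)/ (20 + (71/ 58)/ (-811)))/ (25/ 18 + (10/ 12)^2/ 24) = -1347920928/ 5505643675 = -0.24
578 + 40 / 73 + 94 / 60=580.11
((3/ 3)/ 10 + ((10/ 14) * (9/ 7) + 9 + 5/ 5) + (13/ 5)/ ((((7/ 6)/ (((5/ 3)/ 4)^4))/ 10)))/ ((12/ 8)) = 4949111/ 635040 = 7.79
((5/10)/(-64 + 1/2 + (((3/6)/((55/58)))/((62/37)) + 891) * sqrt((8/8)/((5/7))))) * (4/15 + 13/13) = 369192175/10173237807426 + 1036429603 * sqrt(35)/10173237807426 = 0.00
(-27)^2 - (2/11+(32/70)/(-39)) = 10943381/15015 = 728.83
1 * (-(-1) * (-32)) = -32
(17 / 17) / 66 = 1 / 66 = 0.02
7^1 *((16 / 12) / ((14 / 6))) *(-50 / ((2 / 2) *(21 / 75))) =-5000 / 7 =-714.29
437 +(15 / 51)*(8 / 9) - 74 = 55579 / 153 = 363.26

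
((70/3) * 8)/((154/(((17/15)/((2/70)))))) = 4760/99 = 48.08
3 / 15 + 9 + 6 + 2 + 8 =126 / 5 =25.20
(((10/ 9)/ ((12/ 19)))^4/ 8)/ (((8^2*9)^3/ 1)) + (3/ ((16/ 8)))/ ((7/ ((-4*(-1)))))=77998047291497863/ 90997721174900736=0.86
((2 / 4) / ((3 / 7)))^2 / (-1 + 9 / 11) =-7.49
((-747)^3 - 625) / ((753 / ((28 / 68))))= -2917833436 / 12801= -227937.93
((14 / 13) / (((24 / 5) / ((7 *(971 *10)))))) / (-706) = -21.60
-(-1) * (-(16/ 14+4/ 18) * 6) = -172/ 21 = -8.19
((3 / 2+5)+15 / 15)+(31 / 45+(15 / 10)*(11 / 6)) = 1969 / 180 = 10.94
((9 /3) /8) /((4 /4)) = 3 /8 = 0.38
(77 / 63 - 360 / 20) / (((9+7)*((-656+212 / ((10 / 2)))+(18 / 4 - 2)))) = 755 / 439992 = 0.00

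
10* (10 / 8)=12.50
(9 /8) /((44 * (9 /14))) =7 /176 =0.04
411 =411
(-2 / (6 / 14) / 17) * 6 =-28 / 17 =-1.65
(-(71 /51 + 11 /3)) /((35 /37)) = -3182 /595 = -5.35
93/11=8.45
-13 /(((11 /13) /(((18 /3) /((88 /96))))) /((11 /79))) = -12168 /869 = -14.00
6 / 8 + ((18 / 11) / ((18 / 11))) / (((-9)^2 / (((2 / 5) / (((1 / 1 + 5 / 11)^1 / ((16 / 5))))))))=6163 / 8100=0.76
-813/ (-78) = 271/ 26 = 10.42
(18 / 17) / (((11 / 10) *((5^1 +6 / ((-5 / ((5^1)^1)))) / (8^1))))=-7.70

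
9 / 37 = 0.24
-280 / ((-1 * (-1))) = -280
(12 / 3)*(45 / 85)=36 / 17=2.12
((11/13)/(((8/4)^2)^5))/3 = 11/39936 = 0.00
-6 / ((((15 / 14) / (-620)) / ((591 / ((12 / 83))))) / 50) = 709633400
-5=-5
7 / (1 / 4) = 28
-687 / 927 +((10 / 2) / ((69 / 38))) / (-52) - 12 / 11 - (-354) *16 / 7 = 3828612687 / 4742738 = 807.26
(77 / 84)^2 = 121 / 144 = 0.84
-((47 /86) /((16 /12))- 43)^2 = -214651801 /118336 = -1813.92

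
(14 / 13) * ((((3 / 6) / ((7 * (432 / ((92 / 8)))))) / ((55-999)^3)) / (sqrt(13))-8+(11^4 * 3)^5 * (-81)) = -185384334103606101255446074 / 13-23 * sqrt(13) / 122833387782144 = -14260333392585084711957390.00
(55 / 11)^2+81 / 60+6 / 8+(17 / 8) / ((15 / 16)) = 881 / 30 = 29.37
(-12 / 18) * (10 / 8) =-5 / 6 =-0.83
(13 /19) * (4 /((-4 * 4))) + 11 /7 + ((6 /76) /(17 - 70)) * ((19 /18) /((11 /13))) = 325319 /232617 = 1.40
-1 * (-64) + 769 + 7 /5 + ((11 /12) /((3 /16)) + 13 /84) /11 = 11571139 /13860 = 834.86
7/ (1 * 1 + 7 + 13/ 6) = 42/ 61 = 0.69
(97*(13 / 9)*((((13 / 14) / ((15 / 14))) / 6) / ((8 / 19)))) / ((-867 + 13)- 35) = -311467 / 5760720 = -0.05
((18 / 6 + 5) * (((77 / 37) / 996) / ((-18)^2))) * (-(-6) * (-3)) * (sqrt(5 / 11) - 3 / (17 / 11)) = 847 / 469863 - 7 * sqrt(55) / 82917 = 0.00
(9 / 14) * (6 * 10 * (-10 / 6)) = -450 / 7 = -64.29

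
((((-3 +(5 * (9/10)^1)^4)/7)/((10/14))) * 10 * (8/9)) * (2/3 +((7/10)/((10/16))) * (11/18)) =659984/675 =977.75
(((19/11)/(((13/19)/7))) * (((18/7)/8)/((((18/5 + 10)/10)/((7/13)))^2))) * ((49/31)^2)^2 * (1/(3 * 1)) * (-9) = -1720803907501875/103201816800368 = -16.67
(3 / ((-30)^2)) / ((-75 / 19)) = -19 / 22500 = -0.00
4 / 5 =0.80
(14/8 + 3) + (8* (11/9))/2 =347/36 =9.64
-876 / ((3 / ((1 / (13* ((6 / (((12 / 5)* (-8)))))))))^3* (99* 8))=149504 / 244690875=0.00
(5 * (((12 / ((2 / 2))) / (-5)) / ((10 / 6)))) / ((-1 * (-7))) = -36 / 35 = -1.03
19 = 19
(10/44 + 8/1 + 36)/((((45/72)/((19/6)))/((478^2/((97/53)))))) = 447742273048/16005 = 27975149.83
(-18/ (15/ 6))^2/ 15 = 432/ 125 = 3.46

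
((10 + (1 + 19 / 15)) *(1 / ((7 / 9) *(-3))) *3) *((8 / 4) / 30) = -184 / 175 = -1.05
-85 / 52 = -1.63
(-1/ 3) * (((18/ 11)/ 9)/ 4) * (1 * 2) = -1/ 33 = -0.03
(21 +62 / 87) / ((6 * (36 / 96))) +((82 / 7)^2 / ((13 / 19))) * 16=1605340340 / 498771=3218.59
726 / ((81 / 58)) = 14036 / 27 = 519.85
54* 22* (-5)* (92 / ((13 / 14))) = -7650720 / 13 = -588516.92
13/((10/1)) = 13/10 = 1.30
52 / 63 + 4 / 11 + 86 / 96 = 23117 / 11088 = 2.08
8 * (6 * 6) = 288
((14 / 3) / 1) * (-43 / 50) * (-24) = 2408 / 25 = 96.32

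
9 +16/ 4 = 13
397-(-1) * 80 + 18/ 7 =3357/ 7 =479.57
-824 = -824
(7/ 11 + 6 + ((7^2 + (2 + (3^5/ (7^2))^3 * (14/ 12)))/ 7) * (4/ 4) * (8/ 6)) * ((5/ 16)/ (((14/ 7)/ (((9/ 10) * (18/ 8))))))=13.75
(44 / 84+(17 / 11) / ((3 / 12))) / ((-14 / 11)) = -1549 / 294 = -5.27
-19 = -19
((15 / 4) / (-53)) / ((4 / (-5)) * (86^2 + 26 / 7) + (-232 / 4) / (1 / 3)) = 0.00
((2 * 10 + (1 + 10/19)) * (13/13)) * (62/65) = 25358/1235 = 20.53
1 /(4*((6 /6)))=1 /4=0.25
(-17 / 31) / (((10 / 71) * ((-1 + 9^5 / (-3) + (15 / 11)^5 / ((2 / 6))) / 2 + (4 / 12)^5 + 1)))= 47236419351 / 119304879275095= 0.00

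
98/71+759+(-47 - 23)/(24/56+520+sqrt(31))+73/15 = 343 * sqrt(31)/1326993+120143695681/157027505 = 765.11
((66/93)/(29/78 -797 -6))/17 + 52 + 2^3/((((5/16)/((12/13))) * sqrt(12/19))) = 256 * sqrt(57)/65 + 1715625704/32992835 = 81.73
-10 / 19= -0.53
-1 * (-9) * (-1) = -9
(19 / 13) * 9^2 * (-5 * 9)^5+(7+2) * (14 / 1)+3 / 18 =-1703932696409 / 78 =-21845290979.60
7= 7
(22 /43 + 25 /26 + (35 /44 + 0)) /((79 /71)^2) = 281282759 /153503636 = 1.83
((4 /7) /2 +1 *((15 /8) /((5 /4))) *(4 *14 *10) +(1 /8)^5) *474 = 45679707771 /114688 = 398295.44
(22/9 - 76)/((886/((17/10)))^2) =-95659/353248200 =-0.00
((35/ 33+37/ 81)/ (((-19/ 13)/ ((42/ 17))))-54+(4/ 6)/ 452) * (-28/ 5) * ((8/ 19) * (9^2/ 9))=137347886032/ 114424365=1200.34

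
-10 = -10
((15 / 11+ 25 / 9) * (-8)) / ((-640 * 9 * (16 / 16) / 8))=41 / 891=0.05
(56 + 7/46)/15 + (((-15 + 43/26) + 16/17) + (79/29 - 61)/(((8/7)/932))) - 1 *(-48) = -34997832073/737035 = -47484.63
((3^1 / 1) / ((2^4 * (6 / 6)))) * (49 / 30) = 49 / 160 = 0.31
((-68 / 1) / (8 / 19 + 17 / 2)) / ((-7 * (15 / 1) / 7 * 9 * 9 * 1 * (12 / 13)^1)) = 0.01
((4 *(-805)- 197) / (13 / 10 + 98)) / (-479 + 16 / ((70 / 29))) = 398650 / 5472423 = 0.07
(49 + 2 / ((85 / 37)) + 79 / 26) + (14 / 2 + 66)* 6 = 1084909 / 2210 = 490.91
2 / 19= 0.11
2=2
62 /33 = 1.88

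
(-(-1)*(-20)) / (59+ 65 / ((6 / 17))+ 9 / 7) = -840 / 10267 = -0.08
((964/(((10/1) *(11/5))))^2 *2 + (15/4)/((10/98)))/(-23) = -1876379/11132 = -168.56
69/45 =23/15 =1.53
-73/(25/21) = -1533/25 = -61.32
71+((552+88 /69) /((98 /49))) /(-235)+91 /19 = 22986928 /308085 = 74.61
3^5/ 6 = 81/ 2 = 40.50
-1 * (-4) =4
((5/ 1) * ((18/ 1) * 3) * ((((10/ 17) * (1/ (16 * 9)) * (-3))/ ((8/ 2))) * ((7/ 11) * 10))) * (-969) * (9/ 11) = 4173.42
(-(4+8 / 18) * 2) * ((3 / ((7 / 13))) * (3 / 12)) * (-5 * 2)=2600 / 21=123.81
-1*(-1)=1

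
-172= -172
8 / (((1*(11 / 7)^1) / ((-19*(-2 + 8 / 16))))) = 1596 / 11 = 145.09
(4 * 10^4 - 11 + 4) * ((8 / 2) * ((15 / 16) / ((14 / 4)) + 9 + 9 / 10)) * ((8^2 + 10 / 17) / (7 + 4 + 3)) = 7504103.12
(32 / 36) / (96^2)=1 / 10368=0.00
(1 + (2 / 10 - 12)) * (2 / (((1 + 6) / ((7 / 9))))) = -12 / 5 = -2.40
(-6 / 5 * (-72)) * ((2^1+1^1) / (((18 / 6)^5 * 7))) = 16 / 105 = 0.15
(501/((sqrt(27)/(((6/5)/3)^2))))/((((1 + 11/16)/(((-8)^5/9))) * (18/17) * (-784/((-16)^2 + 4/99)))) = 4716165332992 * sqrt(3)/795685275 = 10266.17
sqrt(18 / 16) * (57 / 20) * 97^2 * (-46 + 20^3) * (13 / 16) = 83183755239 * sqrt(2) / 640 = 183811866.92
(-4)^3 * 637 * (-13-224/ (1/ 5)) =46190144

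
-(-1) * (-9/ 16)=-9/ 16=-0.56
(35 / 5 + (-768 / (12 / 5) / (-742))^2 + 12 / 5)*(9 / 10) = 59374143 / 6882050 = 8.63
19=19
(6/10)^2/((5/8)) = 72/125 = 0.58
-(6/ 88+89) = -3919/ 44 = -89.07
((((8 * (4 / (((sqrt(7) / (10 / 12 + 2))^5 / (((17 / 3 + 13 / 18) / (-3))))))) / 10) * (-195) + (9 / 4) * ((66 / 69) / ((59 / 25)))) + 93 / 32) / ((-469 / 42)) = -2122686215 * sqrt(7) / 33506298 - 497403 / 1454704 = -167.96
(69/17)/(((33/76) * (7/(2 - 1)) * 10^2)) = 437/32725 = 0.01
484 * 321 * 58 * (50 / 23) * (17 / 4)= 1914861300 / 23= 83254839.13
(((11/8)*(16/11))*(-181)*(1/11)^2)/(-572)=181/34606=0.01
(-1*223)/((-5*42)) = 223/210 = 1.06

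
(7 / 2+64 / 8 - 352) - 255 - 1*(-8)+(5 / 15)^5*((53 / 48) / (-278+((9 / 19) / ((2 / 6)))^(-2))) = -35879801 / 61072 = -587.50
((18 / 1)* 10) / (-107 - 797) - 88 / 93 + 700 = 14688527 / 21018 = 698.85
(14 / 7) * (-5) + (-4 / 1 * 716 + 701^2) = 488527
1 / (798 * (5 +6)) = 1 / 8778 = 0.00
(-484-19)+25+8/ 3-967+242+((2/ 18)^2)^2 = -7875386/ 6561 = -1200.33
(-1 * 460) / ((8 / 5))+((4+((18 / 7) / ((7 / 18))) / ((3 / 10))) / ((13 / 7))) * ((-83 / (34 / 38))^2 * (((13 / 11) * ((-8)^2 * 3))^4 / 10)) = 861303768911692805593 / 26926130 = 31987655445163.97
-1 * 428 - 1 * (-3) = -425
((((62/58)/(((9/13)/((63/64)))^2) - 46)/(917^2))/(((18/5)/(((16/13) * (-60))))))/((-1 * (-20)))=26036765/486935275008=0.00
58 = 58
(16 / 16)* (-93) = -93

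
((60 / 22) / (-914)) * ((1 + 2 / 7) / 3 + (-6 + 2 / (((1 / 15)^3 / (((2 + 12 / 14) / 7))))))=-2020905 / 246323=-8.20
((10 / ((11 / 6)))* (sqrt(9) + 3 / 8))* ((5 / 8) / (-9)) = -225 / 176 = -1.28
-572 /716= -0.80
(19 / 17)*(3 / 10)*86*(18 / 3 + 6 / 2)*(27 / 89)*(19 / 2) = 11316267 / 15130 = 747.94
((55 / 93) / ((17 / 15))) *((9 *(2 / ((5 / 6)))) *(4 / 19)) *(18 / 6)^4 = 192.21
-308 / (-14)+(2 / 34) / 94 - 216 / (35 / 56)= -2585559 / 7990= -323.60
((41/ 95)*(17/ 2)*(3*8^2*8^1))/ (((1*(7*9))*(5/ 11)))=1962752/ 9975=196.77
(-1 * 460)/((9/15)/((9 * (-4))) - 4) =27600/241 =114.52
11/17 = 0.65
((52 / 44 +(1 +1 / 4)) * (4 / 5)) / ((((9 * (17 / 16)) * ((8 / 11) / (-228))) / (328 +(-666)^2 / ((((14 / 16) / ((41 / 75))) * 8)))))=-2230247.97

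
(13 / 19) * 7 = 91 / 19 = 4.79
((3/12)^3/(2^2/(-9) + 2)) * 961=8649/896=9.65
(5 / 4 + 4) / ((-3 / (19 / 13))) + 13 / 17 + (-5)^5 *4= -11051585 / 884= -12501.79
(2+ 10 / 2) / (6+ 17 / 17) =1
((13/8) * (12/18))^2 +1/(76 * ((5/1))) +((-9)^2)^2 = 89770571/13680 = 6562.18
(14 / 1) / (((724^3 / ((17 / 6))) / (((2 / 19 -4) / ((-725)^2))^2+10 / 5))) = 0.00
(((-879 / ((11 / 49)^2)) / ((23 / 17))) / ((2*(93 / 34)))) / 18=-203309477 / 1552914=-130.92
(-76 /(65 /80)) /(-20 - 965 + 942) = 1216 /559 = 2.18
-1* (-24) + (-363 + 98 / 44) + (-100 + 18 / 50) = -240027 / 550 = -436.41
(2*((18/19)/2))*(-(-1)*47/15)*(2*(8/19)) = 4512/1805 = 2.50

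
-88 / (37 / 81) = -7128 / 37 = -192.65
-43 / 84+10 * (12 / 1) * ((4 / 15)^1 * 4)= 127.49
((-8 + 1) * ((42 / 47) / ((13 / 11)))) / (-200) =1617 / 61100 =0.03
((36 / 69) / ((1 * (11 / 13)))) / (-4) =-39 / 253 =-0.15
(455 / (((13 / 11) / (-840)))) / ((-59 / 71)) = 22961400 / 59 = 389176.27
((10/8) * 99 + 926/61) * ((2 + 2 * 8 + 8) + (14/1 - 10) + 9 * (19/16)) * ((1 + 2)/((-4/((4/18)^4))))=-7356083/711504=-10.34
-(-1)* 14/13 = 14/13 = 1.08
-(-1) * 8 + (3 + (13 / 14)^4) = 451137 / 38416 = 11.74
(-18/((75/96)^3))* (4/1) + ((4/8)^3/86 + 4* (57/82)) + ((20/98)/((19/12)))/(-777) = -148.21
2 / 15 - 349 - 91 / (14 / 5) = -11441 / 30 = -381.37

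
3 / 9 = 1 / 3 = 0.33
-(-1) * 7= 7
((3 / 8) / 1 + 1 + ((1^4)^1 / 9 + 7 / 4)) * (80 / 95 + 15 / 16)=126053 / 21888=5.76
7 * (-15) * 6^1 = -630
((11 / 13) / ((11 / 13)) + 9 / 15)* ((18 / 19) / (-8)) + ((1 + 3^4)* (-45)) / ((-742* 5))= 28377 / 35245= 0.81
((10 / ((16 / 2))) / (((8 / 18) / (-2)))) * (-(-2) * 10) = -225 / 2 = -112.50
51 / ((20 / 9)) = 459 / 20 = 22.95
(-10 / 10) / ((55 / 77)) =-7 / 5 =-1.40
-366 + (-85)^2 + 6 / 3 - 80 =6781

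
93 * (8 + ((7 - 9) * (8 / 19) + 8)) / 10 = 13392 / 95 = 140.97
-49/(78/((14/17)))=-343/663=-0.52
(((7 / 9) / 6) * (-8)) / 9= -28 / 243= -0.12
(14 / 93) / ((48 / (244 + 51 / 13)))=22561 / 29016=0.78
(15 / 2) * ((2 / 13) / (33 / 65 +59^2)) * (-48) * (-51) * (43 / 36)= 109650 / 113149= 0.97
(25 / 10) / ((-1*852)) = -5 / 1704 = -0.00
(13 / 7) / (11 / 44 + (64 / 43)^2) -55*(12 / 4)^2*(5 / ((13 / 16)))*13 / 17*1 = -5052553084 / 2169727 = -2328.66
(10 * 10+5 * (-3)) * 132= 11220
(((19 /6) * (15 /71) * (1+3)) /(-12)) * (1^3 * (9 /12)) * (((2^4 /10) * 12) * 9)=-28.90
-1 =-1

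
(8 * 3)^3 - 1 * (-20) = 13844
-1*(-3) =3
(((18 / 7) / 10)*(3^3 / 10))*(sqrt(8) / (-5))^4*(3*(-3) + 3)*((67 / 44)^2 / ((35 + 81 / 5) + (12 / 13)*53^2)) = -42542253 / 113728278125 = -0.00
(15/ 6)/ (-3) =-5/ 6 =-0.83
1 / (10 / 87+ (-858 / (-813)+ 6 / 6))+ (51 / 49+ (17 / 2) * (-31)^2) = 40968979481 / 5014562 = 8170.00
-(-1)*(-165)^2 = 27225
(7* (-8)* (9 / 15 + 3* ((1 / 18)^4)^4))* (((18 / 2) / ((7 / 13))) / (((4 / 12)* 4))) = -1578713904255725273153 / 3748133675820810240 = -421.20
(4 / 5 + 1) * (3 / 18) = 3 / 10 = 0.30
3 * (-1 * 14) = -42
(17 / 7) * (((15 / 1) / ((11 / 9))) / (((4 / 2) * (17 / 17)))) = 2295 / 154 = 14.90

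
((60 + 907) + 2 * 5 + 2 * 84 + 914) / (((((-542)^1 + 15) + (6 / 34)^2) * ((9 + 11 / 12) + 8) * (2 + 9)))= -3570306 / 180087655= -0.02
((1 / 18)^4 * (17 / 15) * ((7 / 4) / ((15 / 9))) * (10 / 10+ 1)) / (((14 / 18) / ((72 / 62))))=17 / 502200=0.00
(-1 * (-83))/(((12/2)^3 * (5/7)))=581/1080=0.54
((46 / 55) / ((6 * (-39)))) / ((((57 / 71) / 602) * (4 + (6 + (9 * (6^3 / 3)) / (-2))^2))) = -491533 / 18546622380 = -0.00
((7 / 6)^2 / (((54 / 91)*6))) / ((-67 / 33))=-49049 / 260496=-0.19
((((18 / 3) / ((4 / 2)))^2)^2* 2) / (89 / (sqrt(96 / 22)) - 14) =108864 / 77723+57672* sqrt(33) / 77723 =5.66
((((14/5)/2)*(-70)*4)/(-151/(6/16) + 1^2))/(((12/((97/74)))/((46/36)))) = 109319/802530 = 0.14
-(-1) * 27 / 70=27 / 70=0.39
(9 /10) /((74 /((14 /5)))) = 63 /1850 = 0.03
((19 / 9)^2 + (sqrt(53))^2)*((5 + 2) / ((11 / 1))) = 32578 / 891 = 36.56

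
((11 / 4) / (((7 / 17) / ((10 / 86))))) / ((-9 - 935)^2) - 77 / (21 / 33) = -129824256089 / 1072927744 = -121.00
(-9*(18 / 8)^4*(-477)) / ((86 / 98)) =1380152277 / 11008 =125377.21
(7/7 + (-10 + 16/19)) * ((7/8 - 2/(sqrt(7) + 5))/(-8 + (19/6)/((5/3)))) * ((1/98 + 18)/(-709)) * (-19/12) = 1367875 * sqrt(7)/228873708 + 31461125/1830989664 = 0.03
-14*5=-70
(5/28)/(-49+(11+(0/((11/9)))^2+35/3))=-15/2212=-0.01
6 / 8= 3 / 4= 0.75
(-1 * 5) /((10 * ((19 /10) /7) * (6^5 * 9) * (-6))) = 35 /7978176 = 0.00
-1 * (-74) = 74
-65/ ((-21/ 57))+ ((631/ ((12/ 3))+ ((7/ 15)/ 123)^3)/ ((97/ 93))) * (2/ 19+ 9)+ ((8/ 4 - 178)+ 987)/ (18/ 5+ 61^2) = 3125990969998530685621/ 2011874409652684500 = 1553.77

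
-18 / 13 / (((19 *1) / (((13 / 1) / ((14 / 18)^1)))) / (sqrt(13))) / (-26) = 81 *sqrt(13) / 1729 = 0.17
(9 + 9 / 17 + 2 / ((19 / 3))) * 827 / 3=876620 / 323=2713.99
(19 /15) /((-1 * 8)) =-19 /120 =-0.16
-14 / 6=-7 / 3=-2.33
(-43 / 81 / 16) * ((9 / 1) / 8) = -43 / 1152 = -0.04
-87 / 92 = -0.95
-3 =-3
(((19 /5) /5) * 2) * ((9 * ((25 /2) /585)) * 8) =2.34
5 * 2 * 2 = 20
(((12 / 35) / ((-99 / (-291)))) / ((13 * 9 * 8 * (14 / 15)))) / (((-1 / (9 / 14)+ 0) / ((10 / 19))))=-1455 / 3727724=-0.00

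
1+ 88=89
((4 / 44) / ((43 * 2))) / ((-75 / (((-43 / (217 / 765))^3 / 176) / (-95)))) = -2207445291 / 751740850784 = -0.00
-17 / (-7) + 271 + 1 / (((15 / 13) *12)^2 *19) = 1178259583 / 4309200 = 273.43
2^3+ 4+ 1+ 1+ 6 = 20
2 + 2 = 4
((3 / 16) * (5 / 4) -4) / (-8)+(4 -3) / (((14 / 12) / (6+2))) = 26263 / 3584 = 7.33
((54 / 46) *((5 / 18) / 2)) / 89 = 15 / 8188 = 0.00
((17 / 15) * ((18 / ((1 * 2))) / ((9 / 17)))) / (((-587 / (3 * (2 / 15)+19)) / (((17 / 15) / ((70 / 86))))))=-20492123 / 23113125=-0.89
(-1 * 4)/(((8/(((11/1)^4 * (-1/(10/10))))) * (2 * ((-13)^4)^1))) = 14641/114244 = 0.13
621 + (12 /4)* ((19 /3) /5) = 3124 /5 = 624.80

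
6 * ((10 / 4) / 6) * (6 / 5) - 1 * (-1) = 4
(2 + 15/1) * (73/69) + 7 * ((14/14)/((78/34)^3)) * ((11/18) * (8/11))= 224008609/12279033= 18.24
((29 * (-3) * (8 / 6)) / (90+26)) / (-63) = 1 / 63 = 0.02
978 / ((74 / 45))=22005 / 37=594.73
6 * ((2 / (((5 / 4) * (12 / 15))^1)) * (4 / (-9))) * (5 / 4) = -20 / 3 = -6.67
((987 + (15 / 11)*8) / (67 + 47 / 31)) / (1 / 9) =340287 / 2596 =131.08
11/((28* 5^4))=11/17500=0.00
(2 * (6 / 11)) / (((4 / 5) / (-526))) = -7890 / 11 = -717.27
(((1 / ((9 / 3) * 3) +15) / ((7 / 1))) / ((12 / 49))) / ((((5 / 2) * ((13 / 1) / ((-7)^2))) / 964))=22484336 / 1755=12811.59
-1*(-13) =13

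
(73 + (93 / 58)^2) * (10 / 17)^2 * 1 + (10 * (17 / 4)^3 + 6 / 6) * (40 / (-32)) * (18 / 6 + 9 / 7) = -445523443775 / 108885952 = -4091.65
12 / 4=3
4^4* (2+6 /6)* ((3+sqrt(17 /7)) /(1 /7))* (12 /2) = 4608* sqrt(119)+96768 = 147035.35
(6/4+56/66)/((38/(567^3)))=9418020255/836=11265574.47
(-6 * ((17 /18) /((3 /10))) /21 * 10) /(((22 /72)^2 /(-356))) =34297.05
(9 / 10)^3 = 729 / 1000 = 0.73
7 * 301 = 2107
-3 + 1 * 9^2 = 78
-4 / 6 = -2 / 3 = -0.67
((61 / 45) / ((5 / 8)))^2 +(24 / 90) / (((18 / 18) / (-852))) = -11263856 / 50625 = -222.50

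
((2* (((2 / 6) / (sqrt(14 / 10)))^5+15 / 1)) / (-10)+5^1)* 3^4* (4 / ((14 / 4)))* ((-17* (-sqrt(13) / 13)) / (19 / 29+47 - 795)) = -638928* sqrt(13) / 1972243+19720* sqrt(455) / 2029438047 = -1.17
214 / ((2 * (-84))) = -107 / 84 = -1.27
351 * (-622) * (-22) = 4803084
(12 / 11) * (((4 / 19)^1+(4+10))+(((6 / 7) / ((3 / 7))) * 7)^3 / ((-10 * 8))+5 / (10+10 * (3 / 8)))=-247362 / 11495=-21.52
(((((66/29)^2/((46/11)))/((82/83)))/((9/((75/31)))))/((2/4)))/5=3314190/24584953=0.13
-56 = -56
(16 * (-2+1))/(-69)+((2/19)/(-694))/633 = 7419315/31995829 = 0.23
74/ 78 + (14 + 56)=2767/ 39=70.95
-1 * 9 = -9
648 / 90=36 / 5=7.20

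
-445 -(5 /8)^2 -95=-34585 /64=-540.39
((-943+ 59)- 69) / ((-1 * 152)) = 953 / 152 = 6.27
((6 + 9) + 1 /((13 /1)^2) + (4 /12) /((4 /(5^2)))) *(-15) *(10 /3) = -854.46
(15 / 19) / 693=5 / 4389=0.00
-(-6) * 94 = 564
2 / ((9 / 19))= 38 / 9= 4.22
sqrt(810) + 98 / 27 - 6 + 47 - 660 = -16615 / 27 + 9 * sqrt(10) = -586.91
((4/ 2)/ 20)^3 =1/ 1000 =0.00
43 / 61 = 0.70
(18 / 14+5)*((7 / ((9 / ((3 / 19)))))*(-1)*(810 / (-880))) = 27 / 38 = 0.71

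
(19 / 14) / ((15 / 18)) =57 / 35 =1.63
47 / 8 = 5.88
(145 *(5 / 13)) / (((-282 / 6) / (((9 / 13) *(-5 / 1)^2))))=-163125 / 7943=-20.54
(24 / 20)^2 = 36 / 25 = 1.44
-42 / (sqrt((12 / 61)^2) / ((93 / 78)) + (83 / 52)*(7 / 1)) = -4129944 / 1114895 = -3.70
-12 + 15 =3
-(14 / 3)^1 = -14 / 3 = -4.67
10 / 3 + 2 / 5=56 / 15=3.73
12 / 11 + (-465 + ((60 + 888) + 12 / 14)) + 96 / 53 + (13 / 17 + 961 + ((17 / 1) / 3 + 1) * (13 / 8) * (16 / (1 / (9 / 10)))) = 111317067 / 69377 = 1604.52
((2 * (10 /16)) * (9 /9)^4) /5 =1 /4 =0.25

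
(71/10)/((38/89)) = 6319/380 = 16.63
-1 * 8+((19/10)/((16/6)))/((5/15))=-469/80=-5.86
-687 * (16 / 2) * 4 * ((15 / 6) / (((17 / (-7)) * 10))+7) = -2577624 / 17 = -151624.94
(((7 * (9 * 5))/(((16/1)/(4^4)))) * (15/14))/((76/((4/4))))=1350/19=71.05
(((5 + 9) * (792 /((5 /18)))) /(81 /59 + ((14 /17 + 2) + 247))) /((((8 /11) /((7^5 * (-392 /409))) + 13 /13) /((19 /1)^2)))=81831937812695532 /1426440749875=57367.92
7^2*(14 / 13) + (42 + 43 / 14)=17807 / 182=97.84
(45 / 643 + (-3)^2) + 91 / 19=13.86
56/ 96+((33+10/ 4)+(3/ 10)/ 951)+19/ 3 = 806771/ 19020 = 42.42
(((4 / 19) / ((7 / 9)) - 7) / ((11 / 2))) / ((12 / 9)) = -2685 / 2926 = -0.92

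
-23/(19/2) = -46/19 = -2.42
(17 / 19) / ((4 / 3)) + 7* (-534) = -284037 / 76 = -3737.33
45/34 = 1.32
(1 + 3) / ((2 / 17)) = 34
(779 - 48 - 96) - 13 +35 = 657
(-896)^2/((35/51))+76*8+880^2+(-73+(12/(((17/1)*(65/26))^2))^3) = 733462501100569967/377149515625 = 1944752.60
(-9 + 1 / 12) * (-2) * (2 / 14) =107 / 42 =2.55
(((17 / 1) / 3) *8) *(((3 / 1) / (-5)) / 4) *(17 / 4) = -289 / 10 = -28.90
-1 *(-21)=21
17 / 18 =0.94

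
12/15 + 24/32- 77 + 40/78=-58451/780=-74.94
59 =59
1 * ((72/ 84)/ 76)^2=9/ 70756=0.00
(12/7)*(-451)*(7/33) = -164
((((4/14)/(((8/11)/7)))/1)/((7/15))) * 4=165/7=23.57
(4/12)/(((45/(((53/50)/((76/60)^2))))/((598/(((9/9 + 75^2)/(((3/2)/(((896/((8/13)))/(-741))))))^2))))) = 427869/7940822650880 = 0.00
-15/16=-0.94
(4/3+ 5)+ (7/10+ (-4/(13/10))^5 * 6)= -18353657177/11138790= -1647.72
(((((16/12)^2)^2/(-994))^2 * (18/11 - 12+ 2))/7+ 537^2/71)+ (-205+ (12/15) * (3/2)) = 2406999269270408/623941028865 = 3857.74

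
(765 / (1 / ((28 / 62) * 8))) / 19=85680 / 589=145.47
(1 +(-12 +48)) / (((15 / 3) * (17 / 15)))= 111 / 17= 6.53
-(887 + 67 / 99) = -87880 / 99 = -887.68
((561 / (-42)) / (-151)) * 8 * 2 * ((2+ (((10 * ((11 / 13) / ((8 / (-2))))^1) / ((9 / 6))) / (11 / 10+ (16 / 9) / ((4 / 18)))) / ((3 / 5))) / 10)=13870912 / 56269395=0.25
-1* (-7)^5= 16807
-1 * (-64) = 64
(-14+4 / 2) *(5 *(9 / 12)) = -45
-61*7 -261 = -688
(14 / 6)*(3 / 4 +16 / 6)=287 / 36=7.97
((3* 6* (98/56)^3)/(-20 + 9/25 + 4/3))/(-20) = 46305/175744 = 0.26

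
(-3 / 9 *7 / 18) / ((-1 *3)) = 7 / 162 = 0.04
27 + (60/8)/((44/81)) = 3591/88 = 40.81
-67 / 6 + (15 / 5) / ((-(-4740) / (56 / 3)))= -11.15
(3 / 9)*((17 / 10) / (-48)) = -17 / 1440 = -0.01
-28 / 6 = -14 / 3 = -4.67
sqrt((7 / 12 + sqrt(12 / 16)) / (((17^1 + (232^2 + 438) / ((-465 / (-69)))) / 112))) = 2*sqrt(3166256765 + 2713934370*sqrt(3)) / 1250661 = 0.14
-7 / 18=-0.39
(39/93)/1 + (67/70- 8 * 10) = -170613/2170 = -78.62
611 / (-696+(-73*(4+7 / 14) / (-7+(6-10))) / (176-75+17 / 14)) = -1068639 / 1216793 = -0.88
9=9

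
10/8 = 5/4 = 1.25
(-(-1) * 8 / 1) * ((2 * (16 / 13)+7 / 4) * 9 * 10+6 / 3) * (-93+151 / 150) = -273413386 / 975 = -280423.99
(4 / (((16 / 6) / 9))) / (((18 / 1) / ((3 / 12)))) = 3 / 16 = 0.19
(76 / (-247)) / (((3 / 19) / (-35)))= 2660 / 39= 68.21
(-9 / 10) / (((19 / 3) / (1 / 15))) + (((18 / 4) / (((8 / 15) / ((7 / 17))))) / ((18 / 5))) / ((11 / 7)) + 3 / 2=2.10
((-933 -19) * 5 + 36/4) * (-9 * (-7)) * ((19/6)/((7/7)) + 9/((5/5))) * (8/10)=-14566566/5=-2913313.20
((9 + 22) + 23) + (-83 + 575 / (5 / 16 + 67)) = -20.46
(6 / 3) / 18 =1 / 9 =0.11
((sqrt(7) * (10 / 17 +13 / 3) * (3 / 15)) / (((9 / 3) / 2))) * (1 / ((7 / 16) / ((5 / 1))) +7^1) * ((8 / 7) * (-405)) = -4662576 * sqrt(7) / 833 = -14809.14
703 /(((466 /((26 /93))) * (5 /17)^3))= 44899907 /2708625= 16.58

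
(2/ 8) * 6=3/ 2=1.50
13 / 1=13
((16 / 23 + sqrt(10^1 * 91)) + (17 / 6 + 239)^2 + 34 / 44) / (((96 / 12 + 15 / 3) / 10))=10 * sqrt(910) / 13 + 2663399135 / 59202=45011.54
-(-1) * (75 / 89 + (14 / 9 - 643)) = -513122 / 801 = -640.60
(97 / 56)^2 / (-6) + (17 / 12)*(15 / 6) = 19077 / 6272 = 3.04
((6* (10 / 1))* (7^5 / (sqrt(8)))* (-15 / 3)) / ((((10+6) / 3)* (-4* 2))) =3781575* sqrt(2) / 128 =41780.90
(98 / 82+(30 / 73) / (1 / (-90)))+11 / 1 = -24.79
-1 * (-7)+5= 12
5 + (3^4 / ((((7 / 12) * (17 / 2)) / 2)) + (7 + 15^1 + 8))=8053 / 119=67.67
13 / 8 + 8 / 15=259 / 120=2.16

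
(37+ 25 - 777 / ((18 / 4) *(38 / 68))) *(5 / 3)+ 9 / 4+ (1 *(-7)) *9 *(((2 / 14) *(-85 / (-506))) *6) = -72415093 / 173052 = -418.46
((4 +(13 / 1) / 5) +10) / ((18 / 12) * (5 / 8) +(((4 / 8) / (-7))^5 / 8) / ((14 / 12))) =1249902976 / 70589385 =17.71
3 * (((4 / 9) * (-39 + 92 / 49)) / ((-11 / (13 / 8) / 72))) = 283764 / 539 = 526.46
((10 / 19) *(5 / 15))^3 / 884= 250 / 40927653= 0.00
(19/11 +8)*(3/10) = 321/110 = 2.92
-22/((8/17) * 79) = -187/316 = -0.59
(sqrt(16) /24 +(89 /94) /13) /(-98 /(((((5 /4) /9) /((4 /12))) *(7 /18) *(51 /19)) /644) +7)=-37315 /22606926069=-0.00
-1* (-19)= 19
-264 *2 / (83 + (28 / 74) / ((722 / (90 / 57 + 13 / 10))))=-40605280 / 6383143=-6.36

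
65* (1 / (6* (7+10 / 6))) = 5 / 4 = 1.25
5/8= 0.62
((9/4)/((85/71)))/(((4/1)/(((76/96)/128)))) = 4047/1392640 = 0.00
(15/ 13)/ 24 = 5/ 104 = 0.05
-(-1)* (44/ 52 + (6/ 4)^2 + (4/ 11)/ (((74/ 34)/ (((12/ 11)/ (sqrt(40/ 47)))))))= 204* sqrt(470)/ 22385 + 161/ 52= 3.29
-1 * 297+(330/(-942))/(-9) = -419606/1413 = -296.96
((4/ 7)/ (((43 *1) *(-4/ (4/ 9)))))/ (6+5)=-4/ 29799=-0.00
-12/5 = -2.40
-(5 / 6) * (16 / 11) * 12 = -160 / 11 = -14.55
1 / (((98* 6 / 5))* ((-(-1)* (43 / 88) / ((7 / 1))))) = 110 / 903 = 0.12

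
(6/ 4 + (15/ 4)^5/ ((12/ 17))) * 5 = 21546345/ 4096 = 5260.34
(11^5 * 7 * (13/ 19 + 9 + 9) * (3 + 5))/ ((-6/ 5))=-8004234700/ 57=-140425170.18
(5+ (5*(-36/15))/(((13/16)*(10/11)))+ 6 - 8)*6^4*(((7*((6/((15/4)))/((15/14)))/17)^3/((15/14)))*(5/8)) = -11617411448832/4989765625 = -2328.25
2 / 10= 1 / 5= 0.20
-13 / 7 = -1.86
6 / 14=3 / 7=0.43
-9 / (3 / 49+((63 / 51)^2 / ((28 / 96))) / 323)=-13722009 / 118043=-116.25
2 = 2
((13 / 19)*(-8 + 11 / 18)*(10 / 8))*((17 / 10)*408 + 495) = -180271 / 24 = -7511.29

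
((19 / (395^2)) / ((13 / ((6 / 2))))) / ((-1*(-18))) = 19 / 12169950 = 0.00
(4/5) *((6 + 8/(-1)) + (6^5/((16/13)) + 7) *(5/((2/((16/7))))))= 1011944/35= 28912.69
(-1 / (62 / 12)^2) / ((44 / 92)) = -828 / 10571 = -0.08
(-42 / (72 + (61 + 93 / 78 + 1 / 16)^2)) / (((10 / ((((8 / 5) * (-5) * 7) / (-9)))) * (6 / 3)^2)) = -4239872 / 2561874135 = -0.00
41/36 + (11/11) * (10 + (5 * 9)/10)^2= 3805/18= 211.39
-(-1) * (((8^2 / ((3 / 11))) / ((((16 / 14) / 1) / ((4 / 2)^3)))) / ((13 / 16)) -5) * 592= 46562576 / 39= 1193912.21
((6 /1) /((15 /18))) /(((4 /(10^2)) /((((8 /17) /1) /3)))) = 480 /17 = 28.24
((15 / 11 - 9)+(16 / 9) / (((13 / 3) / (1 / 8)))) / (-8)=1627 / 1716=0.95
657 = 657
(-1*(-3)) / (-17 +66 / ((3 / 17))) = 1 / 119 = 0.01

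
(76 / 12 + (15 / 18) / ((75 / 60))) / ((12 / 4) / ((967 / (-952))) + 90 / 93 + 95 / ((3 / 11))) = 0.02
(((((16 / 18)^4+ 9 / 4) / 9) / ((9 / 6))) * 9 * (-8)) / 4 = -75433 / 19683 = -3.83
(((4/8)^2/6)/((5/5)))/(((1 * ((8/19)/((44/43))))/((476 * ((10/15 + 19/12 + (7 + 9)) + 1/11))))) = 608209/688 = 884.02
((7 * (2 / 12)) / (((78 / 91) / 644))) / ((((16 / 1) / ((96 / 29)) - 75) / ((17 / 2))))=-134113 / 1263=-106.19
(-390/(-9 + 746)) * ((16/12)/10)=-52/737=-0.07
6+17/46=6.37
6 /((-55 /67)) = -402 /55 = -7.31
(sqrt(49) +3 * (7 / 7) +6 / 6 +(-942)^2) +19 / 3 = 2662144 / 3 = 887381.33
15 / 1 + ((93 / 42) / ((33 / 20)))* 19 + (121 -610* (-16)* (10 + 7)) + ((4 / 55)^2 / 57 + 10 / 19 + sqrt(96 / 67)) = 4* sqrt(402) / 67 + 66818950404 / 402325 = 166083.22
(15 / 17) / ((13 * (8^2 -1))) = 5 / 4641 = 0.00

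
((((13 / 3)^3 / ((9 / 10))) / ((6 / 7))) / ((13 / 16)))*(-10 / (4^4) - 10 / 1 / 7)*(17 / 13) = -1453075 / 5832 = -249.16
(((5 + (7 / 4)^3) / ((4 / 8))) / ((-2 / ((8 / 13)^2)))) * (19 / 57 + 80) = -4097 / 13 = -315.15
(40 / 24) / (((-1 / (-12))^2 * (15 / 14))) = 224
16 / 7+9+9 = 142 / 7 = 20.29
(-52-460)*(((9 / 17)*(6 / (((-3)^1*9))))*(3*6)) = 18432 / 17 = 1084.24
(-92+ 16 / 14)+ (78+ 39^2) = 10557 / 7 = 1508.14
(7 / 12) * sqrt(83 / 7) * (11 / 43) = 0.51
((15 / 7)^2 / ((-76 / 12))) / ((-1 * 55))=0.01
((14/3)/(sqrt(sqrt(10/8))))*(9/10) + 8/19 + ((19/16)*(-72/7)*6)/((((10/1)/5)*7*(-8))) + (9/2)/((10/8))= 8.65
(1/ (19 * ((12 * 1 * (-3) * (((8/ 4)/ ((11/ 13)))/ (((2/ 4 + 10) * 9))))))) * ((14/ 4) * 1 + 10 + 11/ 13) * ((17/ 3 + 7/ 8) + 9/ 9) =-5198501/ 822016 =-6.32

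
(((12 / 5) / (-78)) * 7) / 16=-7 / 520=-0.01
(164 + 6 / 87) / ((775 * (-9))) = -0.02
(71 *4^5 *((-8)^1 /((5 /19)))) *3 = -33153024 /5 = -6630604.80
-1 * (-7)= 7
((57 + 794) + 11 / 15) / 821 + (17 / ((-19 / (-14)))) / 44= 6805853 / 5147670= 1.32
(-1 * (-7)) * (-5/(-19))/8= 35/152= 0.23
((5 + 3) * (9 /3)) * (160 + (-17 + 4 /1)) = 3528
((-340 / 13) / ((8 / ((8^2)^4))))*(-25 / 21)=17825792000 / 273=65295941.39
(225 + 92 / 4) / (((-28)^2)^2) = 0.00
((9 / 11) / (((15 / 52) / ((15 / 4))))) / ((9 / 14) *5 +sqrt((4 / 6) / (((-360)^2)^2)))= 464266857600000 / 140300423999461 - 371498400 *sqrt(6) / 140300423999461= 3.31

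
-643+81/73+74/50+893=460976/1825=252.59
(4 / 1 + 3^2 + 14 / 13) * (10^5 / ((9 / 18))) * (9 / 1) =329400000 / 13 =25338461.54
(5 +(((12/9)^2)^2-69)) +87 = 2119/81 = 26.16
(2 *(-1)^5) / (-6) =0.33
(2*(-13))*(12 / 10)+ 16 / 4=-136 / 5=-27.20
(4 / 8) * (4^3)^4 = 8388608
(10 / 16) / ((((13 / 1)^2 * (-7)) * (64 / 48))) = -15 / 37856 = -0.00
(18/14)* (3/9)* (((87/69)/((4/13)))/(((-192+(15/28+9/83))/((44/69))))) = -1376804/235252119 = -0.01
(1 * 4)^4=256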